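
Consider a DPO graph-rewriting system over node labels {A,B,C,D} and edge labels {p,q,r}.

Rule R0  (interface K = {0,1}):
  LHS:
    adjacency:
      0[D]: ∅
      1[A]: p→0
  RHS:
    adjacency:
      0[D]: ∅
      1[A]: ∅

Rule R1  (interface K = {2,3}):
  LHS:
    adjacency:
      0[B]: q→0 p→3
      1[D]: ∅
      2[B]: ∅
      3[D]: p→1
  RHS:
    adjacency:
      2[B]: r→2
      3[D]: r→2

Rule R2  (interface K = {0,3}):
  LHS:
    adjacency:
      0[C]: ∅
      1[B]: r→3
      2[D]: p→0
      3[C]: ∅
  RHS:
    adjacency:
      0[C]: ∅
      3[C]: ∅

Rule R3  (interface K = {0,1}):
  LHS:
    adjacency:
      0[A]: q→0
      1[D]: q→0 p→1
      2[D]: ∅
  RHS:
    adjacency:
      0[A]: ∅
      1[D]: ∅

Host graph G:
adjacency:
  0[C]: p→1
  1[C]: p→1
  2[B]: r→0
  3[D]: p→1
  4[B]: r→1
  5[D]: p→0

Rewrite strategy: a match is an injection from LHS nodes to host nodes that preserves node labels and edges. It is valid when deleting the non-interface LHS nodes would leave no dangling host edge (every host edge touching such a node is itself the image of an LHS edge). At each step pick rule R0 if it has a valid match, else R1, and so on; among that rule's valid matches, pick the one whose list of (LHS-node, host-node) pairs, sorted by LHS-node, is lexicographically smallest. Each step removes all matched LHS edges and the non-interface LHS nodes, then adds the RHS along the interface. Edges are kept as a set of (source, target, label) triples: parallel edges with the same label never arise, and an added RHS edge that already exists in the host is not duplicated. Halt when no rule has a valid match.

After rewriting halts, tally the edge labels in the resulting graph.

[0] host  ⇒  6 nodes, 6 edges  {0-p->1 1-p->1 2-r->0 3-p->1 4-r->1 5-p->0}
[1] R2 @ {0↦0, 1↦4, 2↦5, 3↦1}  ⇒  4 nodes, 4 edges  {0-p->1 1-p->1 2-r->0 3-p->1}
[2] R2 @ {0↦1, 1↦2, 2↦3, 3↦0}  ⇒  2 nodes, 2 edges  {0-p->1 1-p->1}
normal form: no rule applies after step 2
NF edges: [(0, 1, 'p'), (1, 1, 'p')]

Answer: p:2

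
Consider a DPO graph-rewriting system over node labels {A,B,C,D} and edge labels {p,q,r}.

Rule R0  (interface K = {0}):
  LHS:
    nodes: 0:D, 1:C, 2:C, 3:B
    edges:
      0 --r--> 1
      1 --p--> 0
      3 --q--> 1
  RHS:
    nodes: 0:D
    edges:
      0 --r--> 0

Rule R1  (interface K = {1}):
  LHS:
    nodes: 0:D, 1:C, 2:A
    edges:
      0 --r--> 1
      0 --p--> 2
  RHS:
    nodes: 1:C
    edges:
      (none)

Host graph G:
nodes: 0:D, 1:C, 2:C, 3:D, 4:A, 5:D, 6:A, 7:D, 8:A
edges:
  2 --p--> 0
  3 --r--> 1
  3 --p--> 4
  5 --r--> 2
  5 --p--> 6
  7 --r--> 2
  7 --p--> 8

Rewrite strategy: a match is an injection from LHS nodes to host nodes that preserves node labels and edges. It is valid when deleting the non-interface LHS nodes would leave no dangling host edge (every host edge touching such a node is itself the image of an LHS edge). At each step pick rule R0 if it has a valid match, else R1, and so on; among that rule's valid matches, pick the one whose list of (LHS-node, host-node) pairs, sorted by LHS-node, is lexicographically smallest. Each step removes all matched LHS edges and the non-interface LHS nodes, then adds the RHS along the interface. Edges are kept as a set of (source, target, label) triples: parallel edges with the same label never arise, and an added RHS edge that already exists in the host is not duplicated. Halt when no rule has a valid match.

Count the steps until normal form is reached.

start.  V:9 E:7  edges: 2-p->0 3-r->1 3-p->4 5-r->2 5-p->6 7-r->2 7-p->8
1. fire R1 via {0↦3, 1↦1, 2↦4}  →  V:7 E:5  edges: 2-p->0 5-r->2 5-p->6 7-r->2 7-p->8
2. fire R1 via {0↦5, 1↦2, 2↦6}  →  V:5 E:3  edges: 2-p->0 7-r->2 7-p->8
3. fire R1 via {0↦7, 1↦2, 2↦8}  →  V:3 E:1  edges: 2-p->0
halt: no rule applies after step 3

Answer: 3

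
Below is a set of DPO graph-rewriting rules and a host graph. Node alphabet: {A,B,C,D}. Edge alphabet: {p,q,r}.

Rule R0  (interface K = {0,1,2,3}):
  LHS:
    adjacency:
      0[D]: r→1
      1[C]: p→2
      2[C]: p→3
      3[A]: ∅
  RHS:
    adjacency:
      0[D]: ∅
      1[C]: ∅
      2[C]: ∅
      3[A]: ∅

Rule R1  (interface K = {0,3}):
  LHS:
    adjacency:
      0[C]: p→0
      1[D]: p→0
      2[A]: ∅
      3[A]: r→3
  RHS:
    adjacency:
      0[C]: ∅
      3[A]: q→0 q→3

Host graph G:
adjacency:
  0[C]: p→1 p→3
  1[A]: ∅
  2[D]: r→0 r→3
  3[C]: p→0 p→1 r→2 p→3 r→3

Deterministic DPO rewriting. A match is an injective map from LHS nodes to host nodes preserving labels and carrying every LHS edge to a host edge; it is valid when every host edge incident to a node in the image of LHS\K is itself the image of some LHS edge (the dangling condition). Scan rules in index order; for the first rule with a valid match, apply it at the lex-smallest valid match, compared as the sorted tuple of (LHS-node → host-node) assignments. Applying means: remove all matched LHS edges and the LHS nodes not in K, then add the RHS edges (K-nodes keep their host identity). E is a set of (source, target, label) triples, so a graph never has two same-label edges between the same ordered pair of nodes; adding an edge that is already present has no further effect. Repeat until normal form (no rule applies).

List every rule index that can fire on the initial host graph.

Answer: [R0]

Rewrite trace:
R0: 2 valid matches — {0↦2, 1↦0, 2↦3, 3↦1}, {0↦2, 1↦3, 2↦0, 3↦1}
R1: no valid match — LHS pattern not found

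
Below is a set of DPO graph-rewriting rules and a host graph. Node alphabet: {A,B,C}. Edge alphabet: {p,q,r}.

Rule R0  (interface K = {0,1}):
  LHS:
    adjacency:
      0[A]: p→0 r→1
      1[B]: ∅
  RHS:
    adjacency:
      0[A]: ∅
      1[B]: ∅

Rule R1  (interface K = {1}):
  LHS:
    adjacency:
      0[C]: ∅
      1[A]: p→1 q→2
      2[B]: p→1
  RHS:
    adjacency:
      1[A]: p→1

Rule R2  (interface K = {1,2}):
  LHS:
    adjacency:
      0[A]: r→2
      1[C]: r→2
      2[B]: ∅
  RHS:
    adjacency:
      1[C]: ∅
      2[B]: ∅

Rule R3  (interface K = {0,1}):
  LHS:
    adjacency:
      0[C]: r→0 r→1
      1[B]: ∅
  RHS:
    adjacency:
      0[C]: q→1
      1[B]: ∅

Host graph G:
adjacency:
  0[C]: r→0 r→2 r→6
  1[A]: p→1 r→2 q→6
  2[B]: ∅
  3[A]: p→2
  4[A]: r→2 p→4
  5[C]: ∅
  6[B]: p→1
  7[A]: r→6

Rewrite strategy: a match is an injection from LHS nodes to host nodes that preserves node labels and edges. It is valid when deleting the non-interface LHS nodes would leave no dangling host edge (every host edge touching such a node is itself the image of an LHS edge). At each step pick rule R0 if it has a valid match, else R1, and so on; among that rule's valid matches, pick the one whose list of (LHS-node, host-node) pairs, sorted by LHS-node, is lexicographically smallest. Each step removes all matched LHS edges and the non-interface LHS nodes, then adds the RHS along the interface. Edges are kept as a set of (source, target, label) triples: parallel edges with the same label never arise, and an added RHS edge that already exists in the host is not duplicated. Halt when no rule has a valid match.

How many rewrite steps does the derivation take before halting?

Answer: 4

Steps:
initial: |V|=8 |E|=11  E = 0-r->0 0-r->2 0-r->6 1-p->1 1-r->2 1-q->6 3-p->2 4-r->2 4-p->4 6-p->1 7-r->6
step 1: apply R0 at {0↦1, 1↦2}  → |V|=8 |E|=9  E = 0-r->0 0-r->2 0-r->6 1-q->6 3-p->2 4-r->2 4-p->4 6-p->1 7-r->6
step 2: apply R0 at {0↦4, 1↦2}  → |V|=8 |E|=7  E = 0-r->0 0-r->2 0-r->6 1-q->6 3-p->2 6-p->1 7-r->6
step 3: apply R2 at {0↦7, 1↦0, 2↦6}  → |V|=7 |E|=5  E = 0-r->0 0-r->2 1-q->6 3-p->2 6-p->1
step 4: apply R3 at {0↦0, 1↦2}  → |V|=7 |E|=4  E = 0-q->2 1-q->6 3-p->2 6-p->1
halt: no rule applies after step 4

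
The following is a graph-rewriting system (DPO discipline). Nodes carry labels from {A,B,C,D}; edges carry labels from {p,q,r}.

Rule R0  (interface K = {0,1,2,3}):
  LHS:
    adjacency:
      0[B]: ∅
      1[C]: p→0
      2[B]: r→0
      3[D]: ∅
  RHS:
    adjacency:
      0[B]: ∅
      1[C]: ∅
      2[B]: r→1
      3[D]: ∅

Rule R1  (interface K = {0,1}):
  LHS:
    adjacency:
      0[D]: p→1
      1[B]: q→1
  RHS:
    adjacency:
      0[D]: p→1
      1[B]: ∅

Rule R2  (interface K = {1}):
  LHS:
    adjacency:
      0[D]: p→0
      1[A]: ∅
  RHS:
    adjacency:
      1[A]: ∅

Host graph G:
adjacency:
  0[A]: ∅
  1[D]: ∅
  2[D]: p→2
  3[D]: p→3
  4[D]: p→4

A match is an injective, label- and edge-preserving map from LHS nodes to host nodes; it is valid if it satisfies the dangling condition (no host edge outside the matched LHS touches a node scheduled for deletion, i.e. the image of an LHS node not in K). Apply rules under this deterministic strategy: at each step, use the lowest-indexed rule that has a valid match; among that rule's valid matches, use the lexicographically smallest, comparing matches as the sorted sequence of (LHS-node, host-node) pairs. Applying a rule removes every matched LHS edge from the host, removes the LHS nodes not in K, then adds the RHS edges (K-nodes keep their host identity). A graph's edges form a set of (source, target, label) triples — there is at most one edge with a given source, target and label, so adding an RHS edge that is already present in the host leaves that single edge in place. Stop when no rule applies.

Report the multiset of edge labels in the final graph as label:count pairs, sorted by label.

Answer: (no edges)

Rewrite trace:
start.  V:5 E:3  edges: 2-p->2 3-p->3 4-p->4
1. fire R2 via {0↦2, 1↦0}  →  V:4 E:2  edges: 3-p->3 4-p->4
2. fire R2 via {0↦3, 1↦0}  →  V:3 E:1  edges: 4-p->4
3. fire R2 via {0↦4, 1↦0}  →  V:2 E:0  edges: ∅
halt: no rule applies after step 3
NF edges: []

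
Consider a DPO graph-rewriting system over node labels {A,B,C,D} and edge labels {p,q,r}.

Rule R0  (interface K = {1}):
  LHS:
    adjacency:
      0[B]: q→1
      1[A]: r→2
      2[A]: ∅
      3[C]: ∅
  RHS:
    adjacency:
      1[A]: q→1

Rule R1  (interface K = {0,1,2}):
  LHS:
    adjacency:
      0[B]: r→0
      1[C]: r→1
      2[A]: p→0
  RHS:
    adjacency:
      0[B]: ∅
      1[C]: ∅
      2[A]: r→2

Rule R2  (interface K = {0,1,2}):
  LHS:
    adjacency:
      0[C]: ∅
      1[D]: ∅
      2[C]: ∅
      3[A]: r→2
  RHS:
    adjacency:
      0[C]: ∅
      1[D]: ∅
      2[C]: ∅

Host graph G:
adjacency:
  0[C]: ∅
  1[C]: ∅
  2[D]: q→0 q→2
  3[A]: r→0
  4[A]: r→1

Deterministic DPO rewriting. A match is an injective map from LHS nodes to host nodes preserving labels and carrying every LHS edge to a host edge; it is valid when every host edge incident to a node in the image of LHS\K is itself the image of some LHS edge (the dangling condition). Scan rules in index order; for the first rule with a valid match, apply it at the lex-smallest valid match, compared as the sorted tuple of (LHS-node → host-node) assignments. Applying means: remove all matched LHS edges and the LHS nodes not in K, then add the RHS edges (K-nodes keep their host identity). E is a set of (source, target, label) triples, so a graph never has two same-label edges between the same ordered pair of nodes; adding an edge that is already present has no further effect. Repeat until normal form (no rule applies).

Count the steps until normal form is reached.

start.  V:5 E:4  edges: 2-q->0 2-q->2 3-r->0 4-r->1
1. fire R2 via {0↦0, 1↦2, 2↦1, 3↦4}  →  V:4 E:3  edges: 2-q->0 2-q->2 3-r->0
2. fire R2 via {0↦1, 1↦2, 2↦0, 3↦3}  →  V:3 E:2  edges: 2-q->0 2-q->2
final graph: no rule applies after step 2

Answer: 2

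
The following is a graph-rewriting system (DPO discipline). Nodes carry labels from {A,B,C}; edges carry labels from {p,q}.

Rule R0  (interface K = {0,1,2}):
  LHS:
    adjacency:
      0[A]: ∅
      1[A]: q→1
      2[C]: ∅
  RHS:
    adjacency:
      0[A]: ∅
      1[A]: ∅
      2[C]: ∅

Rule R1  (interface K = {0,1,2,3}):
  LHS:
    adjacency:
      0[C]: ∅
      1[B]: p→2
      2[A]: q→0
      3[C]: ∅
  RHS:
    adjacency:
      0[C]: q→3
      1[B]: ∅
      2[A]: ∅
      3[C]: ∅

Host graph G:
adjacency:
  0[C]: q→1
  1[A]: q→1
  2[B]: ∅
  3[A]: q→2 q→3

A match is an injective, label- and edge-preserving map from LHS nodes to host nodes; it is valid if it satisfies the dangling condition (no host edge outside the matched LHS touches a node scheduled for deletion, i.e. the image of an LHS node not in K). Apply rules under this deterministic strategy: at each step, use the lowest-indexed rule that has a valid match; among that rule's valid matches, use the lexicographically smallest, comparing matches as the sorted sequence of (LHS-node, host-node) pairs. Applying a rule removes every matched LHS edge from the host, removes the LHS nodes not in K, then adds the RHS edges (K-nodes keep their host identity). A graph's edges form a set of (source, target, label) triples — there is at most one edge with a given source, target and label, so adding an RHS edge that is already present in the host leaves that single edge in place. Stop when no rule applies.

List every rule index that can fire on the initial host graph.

R0: 2 valid matches — {0↦1, 1↦3, 2↦0}, {0↦3, 1↦1, 2↦0}
R1: no valid match — LHS pattern not found

Answer: [R0]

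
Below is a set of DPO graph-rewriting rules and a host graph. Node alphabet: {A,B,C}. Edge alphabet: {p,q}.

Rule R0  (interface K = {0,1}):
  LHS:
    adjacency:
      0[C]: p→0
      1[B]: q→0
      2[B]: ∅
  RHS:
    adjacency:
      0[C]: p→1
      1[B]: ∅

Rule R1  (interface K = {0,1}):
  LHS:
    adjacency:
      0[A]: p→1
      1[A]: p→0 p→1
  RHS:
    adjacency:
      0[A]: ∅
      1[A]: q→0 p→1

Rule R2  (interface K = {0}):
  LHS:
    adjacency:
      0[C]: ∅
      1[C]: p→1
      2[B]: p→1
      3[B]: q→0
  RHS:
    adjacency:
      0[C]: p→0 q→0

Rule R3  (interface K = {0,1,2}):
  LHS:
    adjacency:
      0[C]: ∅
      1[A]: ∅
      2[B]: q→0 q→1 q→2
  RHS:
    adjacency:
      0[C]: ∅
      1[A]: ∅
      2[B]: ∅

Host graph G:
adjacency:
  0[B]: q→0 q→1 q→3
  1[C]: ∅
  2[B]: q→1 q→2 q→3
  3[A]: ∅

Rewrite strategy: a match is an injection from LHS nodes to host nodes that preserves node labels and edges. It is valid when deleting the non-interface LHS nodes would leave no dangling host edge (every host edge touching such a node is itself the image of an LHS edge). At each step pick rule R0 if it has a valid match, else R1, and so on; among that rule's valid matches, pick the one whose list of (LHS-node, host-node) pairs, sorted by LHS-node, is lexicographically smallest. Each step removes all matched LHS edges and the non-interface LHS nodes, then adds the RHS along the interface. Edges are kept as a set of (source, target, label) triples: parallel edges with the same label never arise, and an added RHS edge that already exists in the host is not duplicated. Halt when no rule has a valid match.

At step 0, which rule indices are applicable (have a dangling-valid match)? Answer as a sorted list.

Answer: [R3]

Rewrite trace:
R0: no valid match — LHS pattern not found
R1: no valid match — LHS pattern not found
R2: no valid match — LHS pattern not found
R3: 2 valid matches — {0↦1, 1↦3, 2↦0}, {0↦1, 1↦3, 2↦2}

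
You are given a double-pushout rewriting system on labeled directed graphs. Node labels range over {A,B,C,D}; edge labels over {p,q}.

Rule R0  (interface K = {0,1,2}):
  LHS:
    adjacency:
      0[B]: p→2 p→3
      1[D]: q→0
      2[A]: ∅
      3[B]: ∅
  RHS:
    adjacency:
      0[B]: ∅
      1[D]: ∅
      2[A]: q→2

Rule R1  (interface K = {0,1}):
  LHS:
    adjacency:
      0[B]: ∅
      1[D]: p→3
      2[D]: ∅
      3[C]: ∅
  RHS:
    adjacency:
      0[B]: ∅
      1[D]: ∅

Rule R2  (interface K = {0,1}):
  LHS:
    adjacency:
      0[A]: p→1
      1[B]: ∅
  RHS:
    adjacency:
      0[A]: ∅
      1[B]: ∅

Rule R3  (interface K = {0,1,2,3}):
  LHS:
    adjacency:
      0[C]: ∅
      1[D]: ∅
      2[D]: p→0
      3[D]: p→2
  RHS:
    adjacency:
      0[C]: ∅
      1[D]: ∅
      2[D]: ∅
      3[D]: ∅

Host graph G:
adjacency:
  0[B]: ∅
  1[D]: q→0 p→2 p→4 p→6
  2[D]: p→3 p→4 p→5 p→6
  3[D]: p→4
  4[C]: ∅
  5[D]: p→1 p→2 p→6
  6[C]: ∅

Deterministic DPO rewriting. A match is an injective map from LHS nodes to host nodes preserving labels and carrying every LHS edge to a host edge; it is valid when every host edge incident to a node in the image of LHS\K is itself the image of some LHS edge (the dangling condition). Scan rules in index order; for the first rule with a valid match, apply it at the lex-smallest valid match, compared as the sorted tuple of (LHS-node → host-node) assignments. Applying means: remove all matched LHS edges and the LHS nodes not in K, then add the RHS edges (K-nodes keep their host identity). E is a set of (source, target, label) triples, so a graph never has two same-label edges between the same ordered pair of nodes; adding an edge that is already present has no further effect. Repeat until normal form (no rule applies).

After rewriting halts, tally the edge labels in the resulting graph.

Answer: p:1 q:1

Rewrite trace:
initial: |V|=7 |E|=12  E = 1-q->0 1-p->2 1-p->4 1-p->6 2-p->3 2-p->4 2-p->5 2-p->6 3-p->4 5-p->1 5-p->2 5-p->6
step 1: apply R3 at {0↦4, 1↦1, 2↦2, 3↦5}  → |V|=7 |E|=10  E = 1-q->0 1-p->2 1-p->4 1-p->6 2-p->3 2-p->5 2-p->6 3-p->4 5-p->1 5-p->6
step 2: apply R3 at {0↦4, 1↦1, 2↦3, 3↦2}  → |V|=7 |E|=8  E = 1-q->0 1-p->2 1-p->4 1-p->6 2-p->5 2-p->6 5-p->1 5-p->6
step 3: apply R1 at {0↦0, 1↦1, 2↦3, 3↦4}  → |V|=5 |E|=7  E = 1-q->0 1-p->2 1-p->6 2-p->5 2-p->6 5-p->1 5-p->6
step 4: apply R3 at {0↦6, 1↦1, 2↦5, 3↦2}  → |V|=5 |E|=5  E = 1-q->0 1-p->2 1-p->6 2-p->6 5-p->1
step 5: apply R3 at {0↦6, 1↦2, 2↦1, 3↦5}  → |V|=5 |E|=3  E = 1-q->0 1-p->2 2-p->6
step 6: apply R1 at {0↦0, 1↦2, 2↦5, 3↦6}  → |V|=3 |E|=2  E = 1-q->0 1-p->2
normal form: no rule applies after step 6
NF edges: [(1, 0, 'q'), (1, 2, 'p')]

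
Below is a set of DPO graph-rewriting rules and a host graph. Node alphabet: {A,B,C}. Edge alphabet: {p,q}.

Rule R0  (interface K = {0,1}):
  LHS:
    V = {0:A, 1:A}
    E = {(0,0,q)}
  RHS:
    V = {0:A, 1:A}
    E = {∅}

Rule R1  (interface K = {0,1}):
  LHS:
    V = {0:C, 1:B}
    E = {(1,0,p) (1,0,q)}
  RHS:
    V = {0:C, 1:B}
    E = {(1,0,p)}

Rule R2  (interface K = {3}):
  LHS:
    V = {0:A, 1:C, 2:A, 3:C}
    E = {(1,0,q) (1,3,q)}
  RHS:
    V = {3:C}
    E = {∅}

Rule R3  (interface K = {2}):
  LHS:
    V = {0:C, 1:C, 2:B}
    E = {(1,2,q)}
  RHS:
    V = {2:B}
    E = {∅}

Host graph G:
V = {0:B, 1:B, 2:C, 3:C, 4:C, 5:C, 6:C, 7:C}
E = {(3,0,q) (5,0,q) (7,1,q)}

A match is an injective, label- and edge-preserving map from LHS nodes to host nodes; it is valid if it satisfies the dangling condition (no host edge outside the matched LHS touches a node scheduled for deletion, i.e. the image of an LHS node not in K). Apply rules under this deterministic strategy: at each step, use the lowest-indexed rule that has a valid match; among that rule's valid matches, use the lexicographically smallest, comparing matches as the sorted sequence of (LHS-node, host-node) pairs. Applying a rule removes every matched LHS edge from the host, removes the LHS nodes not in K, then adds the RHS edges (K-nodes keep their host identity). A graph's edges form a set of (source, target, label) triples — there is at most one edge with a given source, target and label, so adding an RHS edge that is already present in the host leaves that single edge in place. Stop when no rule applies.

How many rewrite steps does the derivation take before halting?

start.  V:8 E:3  edges: 3-q->0 5-q->0 7-q->1
1. fire R3 via {0↦2, 1↦3, 2↦0}  →  V:6 E:2  edges: 5-q->0 7-q->1
2. fire R3 via {0↦4, 1↦5, 2↦0}  →  V:4 E:1  edges: 7-q->1
3. fire R3 via {0↦6, 1↦7, 2↦1}  →  V:2 E:0  edges: ∅
final graph: no rule applies after step 3

Answer: 3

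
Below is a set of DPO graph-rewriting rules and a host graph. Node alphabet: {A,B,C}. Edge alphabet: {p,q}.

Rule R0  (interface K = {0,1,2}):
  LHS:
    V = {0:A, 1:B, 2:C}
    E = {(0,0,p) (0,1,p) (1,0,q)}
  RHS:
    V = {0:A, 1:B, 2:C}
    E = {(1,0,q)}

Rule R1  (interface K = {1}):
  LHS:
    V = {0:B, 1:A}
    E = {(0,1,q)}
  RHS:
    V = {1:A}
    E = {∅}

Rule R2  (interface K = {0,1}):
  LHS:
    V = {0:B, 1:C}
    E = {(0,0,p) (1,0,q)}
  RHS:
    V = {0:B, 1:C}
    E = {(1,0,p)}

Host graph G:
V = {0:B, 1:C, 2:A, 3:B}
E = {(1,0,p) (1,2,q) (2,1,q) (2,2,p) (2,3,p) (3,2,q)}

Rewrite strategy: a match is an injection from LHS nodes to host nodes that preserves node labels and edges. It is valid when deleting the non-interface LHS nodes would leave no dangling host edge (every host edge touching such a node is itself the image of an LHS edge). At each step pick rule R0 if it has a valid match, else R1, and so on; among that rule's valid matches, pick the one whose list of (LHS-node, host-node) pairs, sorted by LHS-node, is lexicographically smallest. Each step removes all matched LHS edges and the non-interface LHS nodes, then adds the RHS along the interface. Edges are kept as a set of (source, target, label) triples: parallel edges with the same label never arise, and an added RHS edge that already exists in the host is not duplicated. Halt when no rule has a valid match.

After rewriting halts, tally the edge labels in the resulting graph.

[0] host  ⇒  4 nodes, 6 edges  {1-p->0 1-q->2 2-q->1 2-p->2 2-p->3 3-q->2}
[1] R0 @ {0↦2, 1↦3, 2↦1}  ⇒  4 nodes, 4 edges  {1-p->0 1-q->2 2-q->1 3-q->2}
[2] R1 @ {0↦3, 1↦2}  ⇒  3 nodes, 3 edges  {1-p->0 1-q->2 2-q->1}
final graph: no rule applies after step 2
NF edges: [(1, 0, 'p'), (1, 2, 'q'), (2, 1, 'q')]

Answer: p:1 q:2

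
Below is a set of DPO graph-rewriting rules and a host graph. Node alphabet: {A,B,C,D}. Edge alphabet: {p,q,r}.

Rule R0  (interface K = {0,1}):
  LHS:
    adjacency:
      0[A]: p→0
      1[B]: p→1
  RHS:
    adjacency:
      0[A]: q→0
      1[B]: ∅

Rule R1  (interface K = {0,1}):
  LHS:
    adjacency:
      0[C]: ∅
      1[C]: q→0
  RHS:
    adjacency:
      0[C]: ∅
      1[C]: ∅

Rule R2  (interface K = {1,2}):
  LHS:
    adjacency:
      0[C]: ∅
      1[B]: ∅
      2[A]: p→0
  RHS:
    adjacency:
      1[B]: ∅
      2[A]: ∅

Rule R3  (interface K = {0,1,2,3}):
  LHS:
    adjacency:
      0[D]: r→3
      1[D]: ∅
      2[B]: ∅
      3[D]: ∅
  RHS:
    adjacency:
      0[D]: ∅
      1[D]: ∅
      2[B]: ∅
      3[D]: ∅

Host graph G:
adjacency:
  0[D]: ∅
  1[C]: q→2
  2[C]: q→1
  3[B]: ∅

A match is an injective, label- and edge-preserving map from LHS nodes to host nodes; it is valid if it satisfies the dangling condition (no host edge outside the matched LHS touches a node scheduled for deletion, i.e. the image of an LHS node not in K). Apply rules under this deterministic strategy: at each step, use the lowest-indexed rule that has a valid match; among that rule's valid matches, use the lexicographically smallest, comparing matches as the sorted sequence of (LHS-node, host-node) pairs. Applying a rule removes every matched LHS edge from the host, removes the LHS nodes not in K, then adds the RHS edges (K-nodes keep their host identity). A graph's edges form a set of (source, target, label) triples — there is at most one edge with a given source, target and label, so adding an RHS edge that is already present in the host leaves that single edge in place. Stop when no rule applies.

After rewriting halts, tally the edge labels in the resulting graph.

Answer: (no edges)

Rewrite trace:
initial: |V|=4 |E|=2  E = 1-q->2 2-q->1
step 1: apply R1 at {0↦1, 1↦2}  → |V|=4 |E|=1  E = 1-q->2
step 2: apply R1 at {0↦2, 1↦1}  → |V|=4 |E|=0  E = ∅
halt: no rule applies after step 2
NF edges: []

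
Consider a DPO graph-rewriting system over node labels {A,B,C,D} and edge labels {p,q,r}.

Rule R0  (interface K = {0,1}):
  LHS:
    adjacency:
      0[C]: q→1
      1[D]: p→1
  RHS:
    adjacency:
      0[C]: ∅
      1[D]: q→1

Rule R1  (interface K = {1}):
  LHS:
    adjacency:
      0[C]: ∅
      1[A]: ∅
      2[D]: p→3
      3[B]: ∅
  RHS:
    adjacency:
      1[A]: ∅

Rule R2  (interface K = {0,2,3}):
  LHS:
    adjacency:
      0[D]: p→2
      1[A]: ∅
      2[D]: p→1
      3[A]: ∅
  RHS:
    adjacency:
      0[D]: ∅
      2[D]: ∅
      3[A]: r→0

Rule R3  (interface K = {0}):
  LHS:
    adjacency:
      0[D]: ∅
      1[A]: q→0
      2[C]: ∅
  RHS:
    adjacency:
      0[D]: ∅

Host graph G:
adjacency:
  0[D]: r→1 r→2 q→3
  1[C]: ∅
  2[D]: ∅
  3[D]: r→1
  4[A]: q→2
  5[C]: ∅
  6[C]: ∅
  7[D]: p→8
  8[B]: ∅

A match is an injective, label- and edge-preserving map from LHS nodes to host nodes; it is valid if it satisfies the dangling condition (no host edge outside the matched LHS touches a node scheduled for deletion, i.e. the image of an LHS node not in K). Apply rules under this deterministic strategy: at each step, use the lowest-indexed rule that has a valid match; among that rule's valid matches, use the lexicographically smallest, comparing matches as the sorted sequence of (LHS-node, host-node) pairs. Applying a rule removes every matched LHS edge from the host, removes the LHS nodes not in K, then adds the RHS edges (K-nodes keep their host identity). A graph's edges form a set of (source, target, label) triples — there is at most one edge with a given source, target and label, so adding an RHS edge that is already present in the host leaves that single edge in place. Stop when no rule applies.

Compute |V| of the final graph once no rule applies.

initial: |V|=9 |E|=6  E = 0-r->1 0-r->2 0-q->3 3-r->1 4-q->2 7-p->8
step 1: apply R1 at {0↦5, 1↦4, 2↦7, 3↦8}  → |V|=6 |E|=5  E = 0-r->1 0-r->2 0-q->3 3-r->1 4-q->2
step 2: apply R3 at {0↦2, 1↦4, 2↦6}  → |V|=4 |E|=4  E = 0-r->1 0-r->2 0-q->3 3-r->1
halt: no rule applies after step 2
NF nodes: {0:D, 1:C, 2:D, 3:D}

Answer: 4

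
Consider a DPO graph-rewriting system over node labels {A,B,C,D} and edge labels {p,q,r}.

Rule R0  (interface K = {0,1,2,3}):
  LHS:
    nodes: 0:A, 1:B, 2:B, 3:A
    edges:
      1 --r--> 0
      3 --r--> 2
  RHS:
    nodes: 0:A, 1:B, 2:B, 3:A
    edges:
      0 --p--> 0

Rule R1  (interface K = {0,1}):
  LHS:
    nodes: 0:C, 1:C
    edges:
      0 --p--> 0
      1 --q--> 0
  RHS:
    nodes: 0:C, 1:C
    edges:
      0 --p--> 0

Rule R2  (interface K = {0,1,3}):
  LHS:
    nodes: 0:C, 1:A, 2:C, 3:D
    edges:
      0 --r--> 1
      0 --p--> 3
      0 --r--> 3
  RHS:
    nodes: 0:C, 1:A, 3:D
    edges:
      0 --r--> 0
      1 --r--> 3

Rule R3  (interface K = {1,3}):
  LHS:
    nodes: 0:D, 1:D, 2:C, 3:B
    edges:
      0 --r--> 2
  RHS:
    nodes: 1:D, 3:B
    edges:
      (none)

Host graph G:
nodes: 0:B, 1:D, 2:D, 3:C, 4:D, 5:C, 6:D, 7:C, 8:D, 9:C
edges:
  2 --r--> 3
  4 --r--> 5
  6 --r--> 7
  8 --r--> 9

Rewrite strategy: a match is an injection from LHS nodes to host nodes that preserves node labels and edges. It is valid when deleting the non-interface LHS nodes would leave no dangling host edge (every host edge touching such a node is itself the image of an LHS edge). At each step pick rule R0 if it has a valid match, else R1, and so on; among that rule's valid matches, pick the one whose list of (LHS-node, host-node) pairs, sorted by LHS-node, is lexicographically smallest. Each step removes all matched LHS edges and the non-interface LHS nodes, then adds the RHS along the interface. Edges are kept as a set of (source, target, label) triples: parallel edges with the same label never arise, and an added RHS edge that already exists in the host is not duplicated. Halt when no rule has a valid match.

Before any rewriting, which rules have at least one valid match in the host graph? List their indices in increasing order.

R0: no valid match — LHS pattern not found
R1: no valid match — LHS pattern not found
R2: no valid match — LHS pattern not found
R3: 16 valid matches — {0↦2, 1↦1, 2↦3, 3↦0}, {0↦2, 1↦4, 2↦3, 3↦0}, {0↦2, 1↦6, 2↦3, 3↦0} (+13 more)

Answer: [R3]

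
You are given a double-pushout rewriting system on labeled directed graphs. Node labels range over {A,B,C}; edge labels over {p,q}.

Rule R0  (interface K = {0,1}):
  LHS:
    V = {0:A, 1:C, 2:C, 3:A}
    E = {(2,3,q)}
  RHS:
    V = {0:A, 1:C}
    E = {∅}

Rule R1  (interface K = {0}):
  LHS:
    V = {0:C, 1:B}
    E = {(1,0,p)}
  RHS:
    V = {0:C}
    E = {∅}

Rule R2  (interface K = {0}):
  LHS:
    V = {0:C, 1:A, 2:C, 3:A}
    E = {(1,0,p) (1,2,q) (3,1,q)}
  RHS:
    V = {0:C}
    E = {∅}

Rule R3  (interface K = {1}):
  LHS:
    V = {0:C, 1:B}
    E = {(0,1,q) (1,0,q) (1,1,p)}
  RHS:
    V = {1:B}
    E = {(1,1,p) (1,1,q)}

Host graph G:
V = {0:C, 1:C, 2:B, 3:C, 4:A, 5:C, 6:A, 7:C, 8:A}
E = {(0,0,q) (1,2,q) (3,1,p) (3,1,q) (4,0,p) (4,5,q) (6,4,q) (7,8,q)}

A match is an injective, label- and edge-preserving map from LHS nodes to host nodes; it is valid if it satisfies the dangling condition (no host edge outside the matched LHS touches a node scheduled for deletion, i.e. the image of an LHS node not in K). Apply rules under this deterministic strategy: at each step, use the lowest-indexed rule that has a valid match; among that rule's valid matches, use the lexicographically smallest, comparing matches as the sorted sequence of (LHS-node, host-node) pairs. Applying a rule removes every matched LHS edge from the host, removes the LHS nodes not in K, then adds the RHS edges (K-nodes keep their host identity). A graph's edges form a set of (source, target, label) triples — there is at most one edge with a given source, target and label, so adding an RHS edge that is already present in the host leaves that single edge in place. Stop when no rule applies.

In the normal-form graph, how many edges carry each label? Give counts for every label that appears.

Answer: p:1 q:3

Derivation:
initial: |V|=9 |E|=8  E = 0-q->0 1-q->2 3-p->1 3-q->1 4-p->0 4-q->5 6-q->4 7-q->8
step 1: apply R0 at {0↦4, 1↦0, 2↦7, 3↦8}  → |V|=7 |E|=7  E = 0-q->0 1-q->2 3-p->1 3-q->1 4-p->0 4-q->5 6-q->4
step 2: apply R2 at {0↦0, 1↦4, 2↦5, 3↦6}  → |V|=4 |E|=4  E = 0-q->0 1-q->2 3-p->1 3-q->1
halt: no rule applies after step 2
NF edges: [(0, 0, 'q'), (1, 2, 'q'), (3, 1, 'p'), (3, 1, 'q')]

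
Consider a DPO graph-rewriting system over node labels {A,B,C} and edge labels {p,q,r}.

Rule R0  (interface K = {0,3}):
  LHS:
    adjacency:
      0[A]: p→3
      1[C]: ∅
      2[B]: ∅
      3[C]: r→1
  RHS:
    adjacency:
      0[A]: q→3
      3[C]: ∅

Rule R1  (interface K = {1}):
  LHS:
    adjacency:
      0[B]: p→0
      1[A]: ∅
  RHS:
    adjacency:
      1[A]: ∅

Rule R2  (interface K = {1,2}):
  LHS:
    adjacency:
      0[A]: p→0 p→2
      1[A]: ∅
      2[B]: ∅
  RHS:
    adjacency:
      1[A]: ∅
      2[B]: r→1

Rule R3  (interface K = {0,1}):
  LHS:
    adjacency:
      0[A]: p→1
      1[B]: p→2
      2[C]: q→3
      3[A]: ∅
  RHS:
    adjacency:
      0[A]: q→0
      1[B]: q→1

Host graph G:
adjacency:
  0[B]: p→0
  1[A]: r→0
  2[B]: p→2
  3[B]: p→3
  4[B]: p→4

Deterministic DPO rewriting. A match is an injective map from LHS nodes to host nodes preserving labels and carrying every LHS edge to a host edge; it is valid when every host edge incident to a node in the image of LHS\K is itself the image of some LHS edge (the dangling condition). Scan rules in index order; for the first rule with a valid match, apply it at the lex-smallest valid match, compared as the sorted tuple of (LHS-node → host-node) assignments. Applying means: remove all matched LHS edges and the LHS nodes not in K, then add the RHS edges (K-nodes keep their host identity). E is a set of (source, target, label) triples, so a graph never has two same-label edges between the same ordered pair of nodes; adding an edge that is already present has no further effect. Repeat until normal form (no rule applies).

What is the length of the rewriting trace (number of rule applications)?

[0] host  ⇒  5 nodes, 5 edges  {0-p->0 1-r->0 2-p->2 3-p->3 4-p->4}
[1] R1 @ {0↦2, 1↦1}  ⇒  4 nodes, 4 edges  {0-p->0 1-r->0 3-p->3 4-p->4}
[2] R1 @ {0↦3, 1↦1}  ⇒  3 nodes, 3 edges  {0-p->0 1-r->0 4-p->4}
[3] R1 @ {0↦4, 1↦1}  ⇒  2 nodes, 2 edges  {0-p->0 1-r->0}
final graph: no rule applies after step 3

Answer: 3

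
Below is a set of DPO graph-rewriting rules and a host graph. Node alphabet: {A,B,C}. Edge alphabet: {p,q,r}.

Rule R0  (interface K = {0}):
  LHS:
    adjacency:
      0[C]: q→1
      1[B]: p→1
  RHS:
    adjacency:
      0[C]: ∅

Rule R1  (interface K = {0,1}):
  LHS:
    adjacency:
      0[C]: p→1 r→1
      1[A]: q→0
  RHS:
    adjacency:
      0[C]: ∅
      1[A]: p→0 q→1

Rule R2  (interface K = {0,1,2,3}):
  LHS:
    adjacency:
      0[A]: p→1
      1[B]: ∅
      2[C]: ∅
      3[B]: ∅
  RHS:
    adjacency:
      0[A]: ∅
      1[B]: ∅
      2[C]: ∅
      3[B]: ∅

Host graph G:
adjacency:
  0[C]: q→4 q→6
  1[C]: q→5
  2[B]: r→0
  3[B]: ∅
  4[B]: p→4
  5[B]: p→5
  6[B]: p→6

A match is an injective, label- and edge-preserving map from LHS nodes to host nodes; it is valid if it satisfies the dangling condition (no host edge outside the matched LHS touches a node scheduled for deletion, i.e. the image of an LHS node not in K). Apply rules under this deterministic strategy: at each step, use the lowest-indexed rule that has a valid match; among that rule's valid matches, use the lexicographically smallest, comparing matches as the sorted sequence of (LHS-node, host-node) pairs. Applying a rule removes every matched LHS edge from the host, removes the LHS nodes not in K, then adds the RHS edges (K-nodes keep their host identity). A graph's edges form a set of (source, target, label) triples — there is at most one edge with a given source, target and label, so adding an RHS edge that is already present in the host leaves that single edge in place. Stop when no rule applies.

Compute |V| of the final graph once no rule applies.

start.  V:7 E:7  edges: 0-q->4 0-q->6 1-q->5 2-r->0 4-p->4 5-p->5 6-p->6
1. fire R0 via {0↦0, 1↦4}  →  V:6 E:5  edges: 0-q->6 1-q->5 2-r->0 5-p->5 6-p->6
2. fire R0 via {0↦0, 1↦6}  →  V:5 E:3  edges: 1-q->5 2-r->0 5-p->5
3. fire R0 via {0↦1, 1↦5}  →  V:4 E:1  edges: 2-r->0
normal form: no rule applies after step 3
NF nodes: {0:C, 1:C, 2:B, 3:B}

Answer: 4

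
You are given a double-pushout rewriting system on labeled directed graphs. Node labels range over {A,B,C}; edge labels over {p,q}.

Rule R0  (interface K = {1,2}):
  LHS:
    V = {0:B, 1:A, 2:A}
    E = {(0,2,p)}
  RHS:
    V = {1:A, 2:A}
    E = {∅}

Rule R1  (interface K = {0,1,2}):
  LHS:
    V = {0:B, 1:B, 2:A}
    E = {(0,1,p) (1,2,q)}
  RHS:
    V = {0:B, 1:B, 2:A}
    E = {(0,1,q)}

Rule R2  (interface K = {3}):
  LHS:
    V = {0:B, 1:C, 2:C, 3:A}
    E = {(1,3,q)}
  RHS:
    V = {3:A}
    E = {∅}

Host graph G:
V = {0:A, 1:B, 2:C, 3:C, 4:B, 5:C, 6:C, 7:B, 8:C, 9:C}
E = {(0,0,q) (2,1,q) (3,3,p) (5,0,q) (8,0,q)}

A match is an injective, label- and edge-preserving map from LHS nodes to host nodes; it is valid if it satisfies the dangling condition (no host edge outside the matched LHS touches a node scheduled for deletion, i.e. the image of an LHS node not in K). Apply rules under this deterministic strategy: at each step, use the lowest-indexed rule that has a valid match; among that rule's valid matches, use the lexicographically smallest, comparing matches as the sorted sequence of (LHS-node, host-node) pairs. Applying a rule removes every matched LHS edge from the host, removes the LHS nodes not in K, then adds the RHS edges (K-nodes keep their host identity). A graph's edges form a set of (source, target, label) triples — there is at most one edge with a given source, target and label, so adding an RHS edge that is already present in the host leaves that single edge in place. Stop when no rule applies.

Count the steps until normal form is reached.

[0] host  ⇒  10 nodes, 5 edges  {0-q->0 2-q->1 3-p->3 5-q->0 8-q->0}
[1] R2 @ {0↦4, 1↦5, 2↦6, 3↦0}  ⇒  7 nodes, 4 edges  {0-q->0 2-q->1 3-p->3 8-q->0}
[2] R2 @ {0↦7, 1↦8, 2↦9, 3↦0}  ⇒  4 nodes, 3 edges  {0-q->0 2-q->1 3-p->3}
normal form: no rule applies after step 2

Answer: 2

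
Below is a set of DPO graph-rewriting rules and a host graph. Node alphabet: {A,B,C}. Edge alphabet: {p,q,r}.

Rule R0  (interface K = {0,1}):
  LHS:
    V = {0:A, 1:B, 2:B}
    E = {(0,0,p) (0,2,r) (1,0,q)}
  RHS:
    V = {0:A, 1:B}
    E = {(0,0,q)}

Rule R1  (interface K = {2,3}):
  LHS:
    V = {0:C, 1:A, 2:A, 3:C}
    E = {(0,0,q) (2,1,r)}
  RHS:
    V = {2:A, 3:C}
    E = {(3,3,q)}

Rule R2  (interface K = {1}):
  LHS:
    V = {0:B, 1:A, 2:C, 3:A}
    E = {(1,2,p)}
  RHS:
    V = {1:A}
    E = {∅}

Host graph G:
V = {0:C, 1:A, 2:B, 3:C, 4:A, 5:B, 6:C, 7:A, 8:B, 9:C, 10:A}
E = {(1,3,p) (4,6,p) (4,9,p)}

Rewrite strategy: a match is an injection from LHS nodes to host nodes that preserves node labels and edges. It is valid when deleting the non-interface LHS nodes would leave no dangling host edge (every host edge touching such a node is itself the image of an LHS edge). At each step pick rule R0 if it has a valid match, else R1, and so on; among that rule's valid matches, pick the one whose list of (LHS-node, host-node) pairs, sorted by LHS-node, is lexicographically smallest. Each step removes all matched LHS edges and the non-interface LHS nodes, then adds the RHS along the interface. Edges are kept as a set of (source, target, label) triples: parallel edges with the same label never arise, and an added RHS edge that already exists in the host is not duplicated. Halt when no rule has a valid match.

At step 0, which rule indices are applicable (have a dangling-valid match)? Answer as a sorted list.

R0: no valid match — LHS pattern not found
R1: no valid match — LHS pattern not found
R2: 18 valid matches — {0↦2, 1↦1, 2↦3, 3↦7}, {0↦2, 1↦1, 2↦3, 3↦10}, {0↦2, 1↦4, 2↦6, 3↦7} (+15 more)

Answer: [R2]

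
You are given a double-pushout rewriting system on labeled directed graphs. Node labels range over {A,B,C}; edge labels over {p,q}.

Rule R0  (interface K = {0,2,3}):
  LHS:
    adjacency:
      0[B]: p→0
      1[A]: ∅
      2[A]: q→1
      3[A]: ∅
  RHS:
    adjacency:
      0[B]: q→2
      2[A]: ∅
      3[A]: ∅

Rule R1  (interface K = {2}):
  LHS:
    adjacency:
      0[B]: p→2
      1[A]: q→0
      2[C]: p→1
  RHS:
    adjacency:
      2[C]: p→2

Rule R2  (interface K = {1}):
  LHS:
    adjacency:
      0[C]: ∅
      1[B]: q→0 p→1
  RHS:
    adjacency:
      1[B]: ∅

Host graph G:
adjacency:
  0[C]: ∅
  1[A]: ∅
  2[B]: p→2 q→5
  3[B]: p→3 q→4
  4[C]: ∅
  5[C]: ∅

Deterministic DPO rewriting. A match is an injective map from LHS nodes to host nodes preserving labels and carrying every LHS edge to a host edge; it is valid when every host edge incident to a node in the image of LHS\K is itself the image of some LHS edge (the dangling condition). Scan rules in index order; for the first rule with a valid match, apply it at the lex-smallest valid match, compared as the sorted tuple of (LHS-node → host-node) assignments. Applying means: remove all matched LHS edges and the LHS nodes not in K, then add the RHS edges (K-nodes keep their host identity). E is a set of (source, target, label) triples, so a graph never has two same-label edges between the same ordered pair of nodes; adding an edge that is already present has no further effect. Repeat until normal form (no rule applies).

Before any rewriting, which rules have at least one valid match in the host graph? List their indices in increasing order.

Answer: [R2]

Rewrite trace:
R0: no valid match — LHS pattern not found
R1: no valid match — LHS pattern not found
R2: 2 valid matches — {0↦4, 1↦3}, {0↦5, 1↦2}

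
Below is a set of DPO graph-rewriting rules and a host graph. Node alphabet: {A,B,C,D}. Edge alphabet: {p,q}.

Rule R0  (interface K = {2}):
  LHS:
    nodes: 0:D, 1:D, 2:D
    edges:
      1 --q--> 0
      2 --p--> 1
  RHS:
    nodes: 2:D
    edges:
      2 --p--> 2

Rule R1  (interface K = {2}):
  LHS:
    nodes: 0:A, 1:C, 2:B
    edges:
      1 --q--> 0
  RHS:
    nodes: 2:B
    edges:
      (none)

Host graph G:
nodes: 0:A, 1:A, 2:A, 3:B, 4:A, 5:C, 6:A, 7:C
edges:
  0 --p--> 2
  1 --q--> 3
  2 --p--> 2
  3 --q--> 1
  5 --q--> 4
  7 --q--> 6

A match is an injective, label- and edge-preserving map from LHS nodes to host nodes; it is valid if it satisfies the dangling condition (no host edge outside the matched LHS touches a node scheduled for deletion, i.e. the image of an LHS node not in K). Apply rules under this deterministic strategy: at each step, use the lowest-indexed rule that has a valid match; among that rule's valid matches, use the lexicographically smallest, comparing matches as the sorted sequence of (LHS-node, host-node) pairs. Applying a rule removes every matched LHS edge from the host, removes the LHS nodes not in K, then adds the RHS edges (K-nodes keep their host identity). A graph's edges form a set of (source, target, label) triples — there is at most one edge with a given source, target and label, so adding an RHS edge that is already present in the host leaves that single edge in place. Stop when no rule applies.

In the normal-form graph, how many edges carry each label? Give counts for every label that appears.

Answer: p:2 q:2

Rewrite trace:
initial: |V|=8 |E|=6  E = 0-p->2 1-q->3 2-p->2 3-q->1 5-q->4 7-q->6
step 1: apply R1 at {0↦4, 1↦5, 2↦3}  → |V|=6 |E|=5  E = 0-p->2 1-q->3 2-p->2 3-q->1 7-q->6
step 2: apply R1 at {0↦6, 1↦7, 2↦3}  → |V|=4 |E|=4  E = 0-p->2 1-q->3 2-p->2 3-q->1
final graph: no rule applies after step 2
NF edges: [(0, 2, 'p'), (1, 3, 'q'), (2, 2, 'p'), (3, 1, 'q')]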